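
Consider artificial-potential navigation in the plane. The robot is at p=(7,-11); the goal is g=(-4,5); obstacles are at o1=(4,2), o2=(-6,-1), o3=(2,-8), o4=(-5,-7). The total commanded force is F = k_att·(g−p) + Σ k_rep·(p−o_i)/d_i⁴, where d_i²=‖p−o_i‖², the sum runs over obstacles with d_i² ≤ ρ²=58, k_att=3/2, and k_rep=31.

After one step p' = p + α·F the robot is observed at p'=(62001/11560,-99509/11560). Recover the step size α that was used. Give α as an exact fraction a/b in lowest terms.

α = 1/10

F_att = 3/2·(g−p) = 3/2·(-11,16) = (-16.5000,24.0000)
o1: d²=178 > ρ²=58 → inactive
o2: d²=269 > ρ²=58 → inactive
o3: d²=34 ≤ ρ²=58; F_rep = 31·(5,-3)/34² = (0.1341,-0.0804)
o4: d²=160 > ρ²=58 → inactive
F = F_att + ΣF_rep = (-16.3659,23.9196)
Δp = p'−p = (-1.6366,2.3920); α = Δx/Fx = (-18919/11560) / (-18919/1156) = 1/10
check: Δy/Fy = (27651/11560) / (27651/1156) = 1/10 ✓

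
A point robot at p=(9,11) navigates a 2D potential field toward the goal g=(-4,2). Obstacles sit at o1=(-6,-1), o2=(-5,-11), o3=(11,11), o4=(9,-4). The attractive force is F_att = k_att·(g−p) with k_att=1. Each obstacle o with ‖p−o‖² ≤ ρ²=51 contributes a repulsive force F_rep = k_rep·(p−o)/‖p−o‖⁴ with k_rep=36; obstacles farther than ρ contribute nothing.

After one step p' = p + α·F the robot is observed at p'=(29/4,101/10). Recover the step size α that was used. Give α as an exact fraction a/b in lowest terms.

α = 1/10

F_att = 1·(g−p) = 1·(-13,-9) = (-13.0000,-9.0000)
o1: d²=369 > ρ²=51 → inactive
o2: d²=680 > ρ²=51 → inactive
o3: d²=4 ≤ ρ²=51; F_rep = 36·(-2,0)/4² = (-4.5000,0.0000)
o4: d²=225 > ρ²=51 → inactive
F = F_att + ΣF_rep = (-17.5000,-9.0000)
Δp = p'−p = (-1.7500,-0.9000); α = Δx/Fx = (-7/4) / (-35/2) = 1/10
check: Δy/Fy = (-9/10) / (-9) = 1/10 ✓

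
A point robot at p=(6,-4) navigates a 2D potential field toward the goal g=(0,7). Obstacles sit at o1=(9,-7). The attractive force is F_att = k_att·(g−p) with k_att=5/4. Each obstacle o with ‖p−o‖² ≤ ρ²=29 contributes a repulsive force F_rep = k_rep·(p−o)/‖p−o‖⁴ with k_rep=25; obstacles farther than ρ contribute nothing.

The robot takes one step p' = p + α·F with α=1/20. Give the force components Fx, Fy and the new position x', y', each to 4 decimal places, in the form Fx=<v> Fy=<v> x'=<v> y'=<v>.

F_att = 5/4·(g−p) = 5/4·(-6,11) = (-7.5000,13.7500)
o1: d²=18 ≤ ρ²=29; F_rep = 25·(-3,3)/18² = (-0.2315,0.2315)
F = F_att + ΣF_rep = (-7.7315,13.9815)
p' = p + 1/20·F = (5.6134,-3.3009)

Fx=-7.7315 Fy=13.9815 x'=5.6134 y'=-3.3009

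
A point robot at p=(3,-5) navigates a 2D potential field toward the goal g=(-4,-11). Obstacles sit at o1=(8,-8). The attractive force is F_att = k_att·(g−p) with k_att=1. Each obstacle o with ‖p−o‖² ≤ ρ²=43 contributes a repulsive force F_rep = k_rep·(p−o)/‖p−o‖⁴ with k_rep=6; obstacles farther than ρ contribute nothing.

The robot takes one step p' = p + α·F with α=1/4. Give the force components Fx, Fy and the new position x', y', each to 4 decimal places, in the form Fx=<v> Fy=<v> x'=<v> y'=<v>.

F_att = 1·(g−p) = 1·(-7,-6) = (-7.0000,-6.0000)
o1: d²=34 ≤ ρ²=43; F_rep = 6·(-5,3)/34² = (-0.0260,0.0156)
F = F_att + ΣF_rep = (-7.0260,-5.9844)
p' = p + 1/4·F = (1.2435,-6.4961)

Fx=-7.0260 Fy=-5.9844 x'=1.2435 y'=-6.4961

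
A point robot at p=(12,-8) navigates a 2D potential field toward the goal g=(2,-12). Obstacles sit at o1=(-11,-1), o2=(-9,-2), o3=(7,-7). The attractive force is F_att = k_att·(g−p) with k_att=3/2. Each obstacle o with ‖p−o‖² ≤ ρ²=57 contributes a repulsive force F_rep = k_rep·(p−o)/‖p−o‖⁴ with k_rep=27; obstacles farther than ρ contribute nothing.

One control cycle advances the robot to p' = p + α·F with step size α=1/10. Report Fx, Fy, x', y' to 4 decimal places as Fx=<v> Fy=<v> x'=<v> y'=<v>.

Fx=-14.8003 Fy=-6.0399 x'=10.5200 y'=-8.6040

F_att = 3/2·(g−p) = 3/2·(-10,-4) = (-15.0000,-6.0000)
o1: d²=578 > ρ²=57 → inactive
o2: d²=477 > ρ²=57 → inactive
o3: d²=26 ≤ ρ²=57; F_rep = 27·(5,-1)/26² = (0.1997,-0.0399)
F = F_att + ΣF_rep = (-14.8003,-6.0399)
p' = p + 1/10·F = (10.5200,-8.6040)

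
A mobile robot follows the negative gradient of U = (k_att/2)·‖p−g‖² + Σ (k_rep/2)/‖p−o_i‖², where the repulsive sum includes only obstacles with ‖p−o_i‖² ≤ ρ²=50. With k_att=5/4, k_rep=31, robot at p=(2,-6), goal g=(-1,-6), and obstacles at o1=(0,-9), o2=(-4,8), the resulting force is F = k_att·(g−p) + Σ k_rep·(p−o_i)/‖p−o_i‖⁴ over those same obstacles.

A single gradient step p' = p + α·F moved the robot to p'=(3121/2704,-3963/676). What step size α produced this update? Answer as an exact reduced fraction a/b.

α = 1/4

F_att = 5/4·(g−p) = 5/4·(-3,0) = (-3.7500,0.0000)
o1: d²=13 ≤ ρ²=50; F_rep = 31·(2,3)/13² = (0.3669,0.5503)
o2: d²=232 > ρ²=50 → inactive
F = F_att + ΣF_rep = (-3.3831,0.5503)
Δp = p'−p = (-0.8458,0.1376); α = Δx/Fx = (-2287/2704) / (-2287/676) = 1/4
check: Δy/Fy = (93/676) / (93/169) = 1/4 ✓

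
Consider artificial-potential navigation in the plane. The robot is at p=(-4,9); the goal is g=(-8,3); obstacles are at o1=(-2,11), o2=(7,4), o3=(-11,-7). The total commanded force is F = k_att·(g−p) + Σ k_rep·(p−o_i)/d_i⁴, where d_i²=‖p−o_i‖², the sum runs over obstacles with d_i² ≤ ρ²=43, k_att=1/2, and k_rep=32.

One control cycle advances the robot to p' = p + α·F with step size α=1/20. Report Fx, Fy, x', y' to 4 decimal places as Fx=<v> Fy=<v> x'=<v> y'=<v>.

Fx=-3.0000 Fy=-4.0000 x'=-4.1500 y'=8.8000

F_att = 1/2·(g−p) = 1/2·(-4,-6) = (-2.0000,-3.0000)
o1: d²=8 ≤ ρ²=43; F_rep = 32·(-2,-2)/8² = (-1.0000,-1.0000)
o2: d²=146 > ρ²=43 → inactive
o3: d²=305 > ρ²=43 → inactive
F = F_att + ΣF_rep = (-3.0000,-4.0000)
p' = p + 1/20·F = (-4.1500,8.8000)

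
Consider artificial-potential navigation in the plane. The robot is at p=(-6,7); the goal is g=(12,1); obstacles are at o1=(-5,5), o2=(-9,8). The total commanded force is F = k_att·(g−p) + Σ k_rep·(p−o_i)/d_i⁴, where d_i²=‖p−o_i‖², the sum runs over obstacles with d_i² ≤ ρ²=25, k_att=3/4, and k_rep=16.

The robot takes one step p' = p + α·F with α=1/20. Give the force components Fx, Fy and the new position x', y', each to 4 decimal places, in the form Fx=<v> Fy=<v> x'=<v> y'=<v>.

F_att = 3/4·(g−p) = 3/4·(18,-6) = (13.5000,-4.5000)
o1: d²=5 ≤ ρ²=25; F_rep = 16·(-1,2)/5² = (-0.6400,1.2800)
o2: d²=10 ≤ ρ²=25; F_rep = 16·(3,-1)/10² = (0.4800,-0.1600)
F = F_att + ΣF_rep = (13.3400,-3.3800)
p' = p + 1/20·F = (-5.3330,6.8310)

Fx=13.3400 Fy=-3.3800 x'=-5.3330 y'=6.8310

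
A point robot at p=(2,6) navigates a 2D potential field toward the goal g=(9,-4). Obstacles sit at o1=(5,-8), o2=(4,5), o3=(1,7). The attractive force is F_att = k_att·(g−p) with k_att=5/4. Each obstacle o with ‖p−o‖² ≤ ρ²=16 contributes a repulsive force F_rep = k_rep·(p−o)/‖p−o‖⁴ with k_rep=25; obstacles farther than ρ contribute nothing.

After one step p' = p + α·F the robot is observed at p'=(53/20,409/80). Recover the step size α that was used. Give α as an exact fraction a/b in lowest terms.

α = 1/20

F_att = 5/4·(g−p) = 5/4·(7,-10) = (8.7500,-12.5000)
o1: d²=205 > ρ²=16 → inactive
o2: d²=5 ≤ ρ²=16; F_rep = 25·(-2,1)/5² = (-2.0000,1.0000)
o3: d²=2 ≤ ρ²=16; F_rep = 25·(1,-1)/2² = (6.2500,-6.2500)
F = F_att + ΣF_rep = (13.0000,-17.7500)
Δp = p'−p = (0.6500,-0.8875); α = Δx/Fx = (13/20) / (13) = 1/20
check: Δy/Fy = (-71/80) / (-71/4) = 1/20 ✓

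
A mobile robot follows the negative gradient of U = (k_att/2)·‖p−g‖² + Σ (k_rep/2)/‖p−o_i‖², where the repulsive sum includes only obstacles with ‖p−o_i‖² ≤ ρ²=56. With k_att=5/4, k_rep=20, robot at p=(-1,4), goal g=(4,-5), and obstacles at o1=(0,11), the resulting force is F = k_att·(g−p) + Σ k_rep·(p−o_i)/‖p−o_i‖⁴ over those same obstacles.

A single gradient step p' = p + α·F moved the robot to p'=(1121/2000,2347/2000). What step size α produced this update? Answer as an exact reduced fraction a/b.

α = 1/4

F_att = 5/4·(g−p) = 5/4·(5,-9) = (6.2500,-11.2500)
o1: d²=50 ≤ ρ²=56; F_rep = 20·(-1,-7)/50² = (-0.0080,-0.0560)
F = F_att + ΣF_rep = (6.2420,-11.3060)
Δp = p'−p = (1.5605,-2.8265); α = Δx/Fx = (3121/2000) / (3121/500) = 1/4
check: Δy/Fy = (-5653/2000) / (-5653/500) = 1/4 ✓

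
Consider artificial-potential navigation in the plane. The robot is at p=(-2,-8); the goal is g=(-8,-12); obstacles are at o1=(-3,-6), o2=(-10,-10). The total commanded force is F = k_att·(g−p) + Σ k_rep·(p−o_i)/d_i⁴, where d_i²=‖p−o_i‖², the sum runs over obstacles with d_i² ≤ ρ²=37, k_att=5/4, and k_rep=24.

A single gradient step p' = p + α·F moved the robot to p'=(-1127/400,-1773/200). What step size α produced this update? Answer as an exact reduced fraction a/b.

F_att = 5/4·(g−p) = 5/4·(-6,-4) = (-7.5000,-5.0000)
o1: d²=5 ≤ ρ²=37; F_rep = 24·(1,-2)/5² = (0.9600,-1.9200)
o2: d²=68 > ρ²=37 → inactive
F = F_att + ΣF_rep = (-6.5400,-6.9200)
Δp = p'−p = (-0.8175,-0.8650); α = Δx/Fx = (-327/400) / (-327/50) = 1/8
check: Δy/Fy = (-173/200) / (-173/25) = 1/8 ✓

α = 1/8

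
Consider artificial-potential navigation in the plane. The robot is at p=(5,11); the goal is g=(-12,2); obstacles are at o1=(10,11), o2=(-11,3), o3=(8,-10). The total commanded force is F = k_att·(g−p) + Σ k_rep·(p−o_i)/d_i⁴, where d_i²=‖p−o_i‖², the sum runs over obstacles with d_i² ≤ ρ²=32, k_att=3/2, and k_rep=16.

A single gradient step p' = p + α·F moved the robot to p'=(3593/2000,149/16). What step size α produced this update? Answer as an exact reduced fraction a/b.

α = 1/8

F_att = 3/2·(g−p) = 3/2·(-17,-9) = (-25.5000,-13.5000)
o1: d²=25 ≤ ρ²=32; F_rep = 16·(-5,0)/25² = (-0.1280,0.0000)
o2: d²=320 > ρ²=32 → inactive
o3: d²=450 > ρ²=32 → inactive
F = F_att + ΣF_rep = (-25.6280,-13.5000)
Δp = p'−p = (-3.2035,-1.6875); α = Δx/Fx = (-6407/2000) / (-6407/250) = 1/8
check: Δy/Fy = (-27/16) / (-27/2) = 1/8 ✓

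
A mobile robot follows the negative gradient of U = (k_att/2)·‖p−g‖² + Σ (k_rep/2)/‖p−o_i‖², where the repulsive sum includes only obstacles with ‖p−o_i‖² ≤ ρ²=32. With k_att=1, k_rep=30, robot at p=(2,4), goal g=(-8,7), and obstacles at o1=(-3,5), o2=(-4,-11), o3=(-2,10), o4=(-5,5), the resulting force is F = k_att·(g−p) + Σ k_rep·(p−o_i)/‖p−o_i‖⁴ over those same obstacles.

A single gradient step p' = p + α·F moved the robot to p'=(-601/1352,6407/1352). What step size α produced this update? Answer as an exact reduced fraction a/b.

F_att = 1·(g−p) = 1·(-10,3) = (-10.0000,3.0000)
o1: d²=26 ≤ ρ²=32; F_rep = 30·(5,-1)/26² = (0.2219,-0.0444)
o2: d²=261 > ρ²=32 → inactive
o3: d²=52 > ρ²=32 → inactive
o4: d²=50 > ρ²=32 → inactive
F = F_att + ΣF_rep = (-9.7781,2.9556)
Δp = p'−p = (-2.4445,0.7389); α = Δx/Fx = (-3305/1352) / (-3305/338) = 1/4
check: Δy/Fy = (999/1352) / (999/338) = 1/4 ✓

α = 1/4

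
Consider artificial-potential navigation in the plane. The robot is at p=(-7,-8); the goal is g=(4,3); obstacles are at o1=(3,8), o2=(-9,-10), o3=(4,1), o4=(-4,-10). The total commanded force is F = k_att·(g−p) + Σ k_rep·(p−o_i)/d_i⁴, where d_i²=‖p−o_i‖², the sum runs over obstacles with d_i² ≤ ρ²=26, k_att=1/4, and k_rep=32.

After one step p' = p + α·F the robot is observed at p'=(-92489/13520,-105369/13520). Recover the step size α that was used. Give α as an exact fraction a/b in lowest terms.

α = 1/20

F_att = 1/4·(g−p) = 1/4·(11,11) = (2.7500,2.7500)
o1: d²=356 > ρ²=26 → inactive
o2: d²=8 ≤ ρ²=26; F_rep = 32·(2,2)/8² = (1.0000,1.0000)
o3: d²=202 > ρ²=26 → inactive
o4: d²=13 ≤ ρ²=26; F_rep = 32·(-3,2)/13² = (-0.5680,0.3787)
F = F_att + ΣF_rep = (3.1820,4.1287)
Δp = p'−p = (0.1591,0.2064); α = Δx/Fx = (2151/13520) / (2151/676) = 1/20
check: Δy/Fy = (2791/13520) / (2791/676) = 1/20 ✓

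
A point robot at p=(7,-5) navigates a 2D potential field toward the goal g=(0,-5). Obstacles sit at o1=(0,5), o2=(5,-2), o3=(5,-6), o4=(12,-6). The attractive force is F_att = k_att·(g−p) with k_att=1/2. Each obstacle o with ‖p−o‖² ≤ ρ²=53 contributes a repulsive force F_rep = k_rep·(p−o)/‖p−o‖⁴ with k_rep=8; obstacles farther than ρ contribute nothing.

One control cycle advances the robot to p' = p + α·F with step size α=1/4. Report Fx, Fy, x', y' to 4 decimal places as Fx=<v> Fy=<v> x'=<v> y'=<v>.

F_att = 1/2·(g−p) = 1/2·(-7,0) = (-3.5000,0.0000)
o1: d²=149 > ρ²=53 → inactive
o2: d²=13 ≤ ρ²=53; F_rep = 8·(2,-3)/13² = (0.0947,-0.1420)
o3: d²=5 ≤ ρ²=53; F_rep = 8·(2,1)/5² = (0.6400,0.3200)
o4: d²=26 ≤ ρ²=53; F_rep = 8·(-5,1)/26² = (-0.0592,0.0118)
F = F_att + ΣF_rep = (-2.8245,0.1898)
p' = p + 1/4·F = (6.2939,-4.9525)

Fx=-2.8245 Fy=0.1898 x'=6.2939 y'=-4.9525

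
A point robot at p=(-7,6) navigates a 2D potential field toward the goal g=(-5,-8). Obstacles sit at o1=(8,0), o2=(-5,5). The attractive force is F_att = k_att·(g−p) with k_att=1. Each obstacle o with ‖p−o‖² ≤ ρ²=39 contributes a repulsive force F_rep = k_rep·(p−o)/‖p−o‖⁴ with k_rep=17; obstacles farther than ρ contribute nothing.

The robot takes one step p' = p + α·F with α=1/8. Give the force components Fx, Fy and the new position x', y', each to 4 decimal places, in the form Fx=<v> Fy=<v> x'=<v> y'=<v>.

Fx=0.6400 Fy=-13.3200 x'=-6.9200 y'=4.3350

F_att = 1·(g−p) = 1·(2,-14) = (2.0000,-14.0000)
o1: d²=261 > ρ²=39 → inactive
o2: d²=5 ≤ ρ²=39; F_rep = 17·(-2,1)/5² = (-1.3600,0.6800)
F = F_att + ΣF_rep = (0.6400,-13.3200)
p' = p + 1/8·F = (-6.9200,4.3350)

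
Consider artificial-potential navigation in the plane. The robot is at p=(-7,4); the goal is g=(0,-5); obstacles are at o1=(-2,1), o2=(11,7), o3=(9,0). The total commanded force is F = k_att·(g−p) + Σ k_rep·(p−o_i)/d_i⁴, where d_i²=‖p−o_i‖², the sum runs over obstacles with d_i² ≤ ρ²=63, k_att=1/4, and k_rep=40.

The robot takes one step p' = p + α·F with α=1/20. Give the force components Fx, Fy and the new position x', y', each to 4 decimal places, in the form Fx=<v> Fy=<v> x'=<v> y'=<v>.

Fx=1.5770 Fy=-2.1462 x'=-6.9212 y'=3.8927

F_att = 1/4·(g−p) = 1/4·(7,-9) = (1.7500,-2.2500)
o1: d²=34 ≤ ρ²=63; F_rep = 40·(-5,3)/34² = (-0.1730,0.1038)
o2: d²=333 > ρ²=63 → inactive
o3: d²=272 > ρ²=63 → inactive
F = F_att + ΣF_rep = (1.5770,-2.1462)
p' = p + 1/20·F = (-6.9212,3.8927)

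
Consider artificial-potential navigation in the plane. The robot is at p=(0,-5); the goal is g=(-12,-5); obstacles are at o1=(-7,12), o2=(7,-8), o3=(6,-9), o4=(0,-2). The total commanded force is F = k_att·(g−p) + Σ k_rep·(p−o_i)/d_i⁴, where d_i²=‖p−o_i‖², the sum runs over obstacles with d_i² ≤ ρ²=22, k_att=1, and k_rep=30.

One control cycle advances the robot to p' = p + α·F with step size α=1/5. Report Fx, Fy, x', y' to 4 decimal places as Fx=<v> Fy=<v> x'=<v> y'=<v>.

Fx=-12.0000 Fy=-1.1111 x'=-2.4000 y'=-5.2222

F_att = 1·(g−p) = 1·(-12,0) = (-12.0000,0.0000)
o1: d²=338 > ρ²=22 → inactive
o2: d²=58 > ρ²=22 → inactive
o3: d²=52 > ρ²=22 → inactive
o4: d²=9 ≤ ρ²=22; F_rep = 30·(0,-3)/9² = (0.0000,-1.1111)
F = F_att + ΣF_rep = (-12.0000,-1.1111)
p' = p + 1/5·F = (-2.4000,-5.2222)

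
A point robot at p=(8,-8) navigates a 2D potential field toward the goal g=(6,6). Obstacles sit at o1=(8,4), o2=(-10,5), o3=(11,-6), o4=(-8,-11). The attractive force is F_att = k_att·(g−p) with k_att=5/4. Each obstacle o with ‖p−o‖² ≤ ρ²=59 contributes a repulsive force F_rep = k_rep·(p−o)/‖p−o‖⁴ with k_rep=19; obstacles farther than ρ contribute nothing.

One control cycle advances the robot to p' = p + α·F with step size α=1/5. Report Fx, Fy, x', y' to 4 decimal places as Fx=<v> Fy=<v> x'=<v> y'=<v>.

Fx=-2.8373 Fy=17.2751 x'=7.4325 y'=-4.5450

F_att = 5/4·(g−p) = 5/4·(-2,14) = (-2.5000,17.5000)
o1: d²=144 > ρ²=59 → inactive
o2: d²=493 > ρ²=59 → inactive
o3: d²=13 ≤ ρ²=59; F_rep = 19·(-3,-2)/13² = (-0.3373,-0.2249)
o4: d²=265 > ρ²=59 → inactive
F = F_att + ΣF_rep = (-2.8373,17.2751)
p' = p + 1/5·F = (7.4325,-4.5450)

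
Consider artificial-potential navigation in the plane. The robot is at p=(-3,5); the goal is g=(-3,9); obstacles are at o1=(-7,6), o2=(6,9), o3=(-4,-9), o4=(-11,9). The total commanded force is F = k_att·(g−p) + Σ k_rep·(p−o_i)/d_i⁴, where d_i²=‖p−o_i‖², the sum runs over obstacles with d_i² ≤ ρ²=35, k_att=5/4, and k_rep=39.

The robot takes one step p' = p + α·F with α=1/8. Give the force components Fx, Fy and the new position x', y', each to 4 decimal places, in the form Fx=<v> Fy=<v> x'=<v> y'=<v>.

Fx=0.5398 Fy=4.8651 x'=-2.9325 y'=5.6081

F_att = 5/4·(g−p) = 5/4·(0,4) = (0.0000,5.0000)
o1: d²=17 ≤ ρ²=35; F_rep = 39·(4,-1)/17² = (0.5398,-0.1349)
o2: d²=97 > ρ²=35 → inactive
o3: d²=197 > ρ²=35 → inactive
o4: d²=80 > ρ²=35 → inactive
F = F_att + ΣF_rep = (0.5398,4.8651)
p' = p + 1/8·F = (-2.9325,5.6081)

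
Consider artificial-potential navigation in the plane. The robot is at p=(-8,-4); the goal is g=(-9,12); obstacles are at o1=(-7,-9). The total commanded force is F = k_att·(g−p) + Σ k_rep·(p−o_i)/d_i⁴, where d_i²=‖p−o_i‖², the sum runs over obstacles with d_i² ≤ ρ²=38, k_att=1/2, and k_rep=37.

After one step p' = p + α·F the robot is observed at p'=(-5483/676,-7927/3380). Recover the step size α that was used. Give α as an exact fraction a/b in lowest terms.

α = 1/5

F_att = 1/2·(g−p) = 1/2·(-1,16) = (-0.5000,8.0000)
o1: d²=26 ≤ ρ²=38; F_rep = 37·(-1,5)/26² = (-0.0547,0.2737)
F = F_att + ΣF_rep = (-0.5547,8.2737)
Δp = p'−p = (-0.1109,1.6547); α = Δx/Fx = (-75/676) / (-375/676) = 1/5
check: Δy/Fy = (5593/3380) / (5593/676) = 1/5 ✓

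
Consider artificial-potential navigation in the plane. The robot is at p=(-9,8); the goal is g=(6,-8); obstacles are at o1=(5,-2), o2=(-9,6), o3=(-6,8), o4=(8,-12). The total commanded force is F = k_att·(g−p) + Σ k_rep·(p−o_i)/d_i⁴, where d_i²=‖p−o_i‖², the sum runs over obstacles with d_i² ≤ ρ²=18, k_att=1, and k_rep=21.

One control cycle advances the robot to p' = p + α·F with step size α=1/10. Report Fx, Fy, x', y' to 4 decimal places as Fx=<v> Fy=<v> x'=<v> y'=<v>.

F_att = 1·(g−p) = 1·(15,-16) = (15.0000,-16.0000)
o1: d²=296 > ρ²=18 → inactive
o2: d²=4 ≤ ρ²=18; F_rep = 21·(0,2)/4² = (0.0000,2.6250)
o3: d²=9 ≤ ρ²=18; F_rep = 21·(-3,0)/9² = (-0.7778,0.0000)
o4: d²=689 > ρ²=18 → inactive
F = F_att + ΣF_rep = (14.2222,-13.3750)
p' = p + 1/10·F = (-7.5778,6.6625)

Fx=14.2222 Fy=-13.3750 x'=-7.5778 y'=6.6625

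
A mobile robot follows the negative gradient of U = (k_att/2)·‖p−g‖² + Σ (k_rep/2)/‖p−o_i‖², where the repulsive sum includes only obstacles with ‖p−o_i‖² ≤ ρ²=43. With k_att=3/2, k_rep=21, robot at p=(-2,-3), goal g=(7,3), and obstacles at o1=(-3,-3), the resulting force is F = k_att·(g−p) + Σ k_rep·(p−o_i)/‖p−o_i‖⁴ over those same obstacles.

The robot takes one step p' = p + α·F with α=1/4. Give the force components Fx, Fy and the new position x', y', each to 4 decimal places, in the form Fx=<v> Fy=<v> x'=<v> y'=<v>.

F_att = 3/2·(g−p) = 3/2·(9,6) = (13.5000,9.0000)
o1: d²=1 ≤ ρ²=43; F_rep = 21·(1,0)/1² = (21.0000,0.0000)
F = F_att + ΣF_rep = (34.5000,9.0000)
p' = p + 1/4·F = (6.6250,-0.7500)

Fx=34.5000 Fy=9.0000 x'=6.6250 y'=-0.7500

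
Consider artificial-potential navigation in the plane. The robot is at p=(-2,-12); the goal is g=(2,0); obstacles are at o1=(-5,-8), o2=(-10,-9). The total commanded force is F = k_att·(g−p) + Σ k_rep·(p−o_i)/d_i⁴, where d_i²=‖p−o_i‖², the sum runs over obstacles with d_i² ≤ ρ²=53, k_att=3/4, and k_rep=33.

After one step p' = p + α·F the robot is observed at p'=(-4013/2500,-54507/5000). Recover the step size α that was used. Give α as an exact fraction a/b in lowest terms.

F_att = 3/4·(g−p) = 3/4·(4,12) = (3.0000,9.0000)
o1: d²=25 ≤ ρ²=53; F_rep = 33·(3,-4)/25² = (0.1584,-0.2112)
o2: d²=73 > ρ²=53 → inactive
F = F_att + ΣF_rep = (3.1584,8.7888)
Δp = p'−p = (0.3948,1.0986); α = Δx/Fx = (987/2500) / (1974/625) = 1/8
check: Δy/Fy = (5493/5000) / (5493/625) = 1/8 ✓

α = 1/8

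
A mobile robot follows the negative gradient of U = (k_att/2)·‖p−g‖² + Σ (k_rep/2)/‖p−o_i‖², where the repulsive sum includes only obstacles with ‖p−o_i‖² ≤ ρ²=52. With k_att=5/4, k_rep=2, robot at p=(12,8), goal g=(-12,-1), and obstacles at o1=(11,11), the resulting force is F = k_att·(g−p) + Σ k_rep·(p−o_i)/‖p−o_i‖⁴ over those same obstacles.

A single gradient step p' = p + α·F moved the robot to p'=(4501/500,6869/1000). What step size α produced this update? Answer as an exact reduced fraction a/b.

F_att = 5/4·(g−p) = 5/4·(-24,-9) = (-30.0000,-11.2500)
o1: d²=10 ≤ ρ²=52; F_rep = 2·(1,-3)/10² = (0.0200,-0.0600)
F = F_att + ΣF_rep = (-29.9800,-11.3100)
Δp = p'−p = (-2.9980,-1.1310); α = Δx/Fx = (-1499/500) / (-1499/50) = 1/10
check: Δy/Fy = (-1131/1000) / (-1131/100) = 1/10 ✓

α = 1/10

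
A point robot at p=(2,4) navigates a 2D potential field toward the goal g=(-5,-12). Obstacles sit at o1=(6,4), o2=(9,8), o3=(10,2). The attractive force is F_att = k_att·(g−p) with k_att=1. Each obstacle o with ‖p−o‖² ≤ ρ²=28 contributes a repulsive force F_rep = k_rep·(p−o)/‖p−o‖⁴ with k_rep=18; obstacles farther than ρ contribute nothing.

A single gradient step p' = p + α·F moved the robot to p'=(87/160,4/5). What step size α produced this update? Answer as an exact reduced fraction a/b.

α = 1/5

F_att = 1·(g−p) = 1·(-7,-16) = (-7.0000,-16.0000)
o1: d²=16 ≤ ρ²=28; F_rep = 18·(-4,0)/16² = (-0.2812,0.0000)
o2: d²=65 > ρ²=28 → inactive
o3: d²=68 > ρ²=28 → inactive
F = F_att + ΣF_rep = (-7.2812,-16.0000)
Δp = p'−p = (-1.4563,-3.2000); α = Δx/Fx = (-233/160) / (-233/32) = 1/5
check: Δy/Fy = (-16/5) / (-16) = 1/5 ✓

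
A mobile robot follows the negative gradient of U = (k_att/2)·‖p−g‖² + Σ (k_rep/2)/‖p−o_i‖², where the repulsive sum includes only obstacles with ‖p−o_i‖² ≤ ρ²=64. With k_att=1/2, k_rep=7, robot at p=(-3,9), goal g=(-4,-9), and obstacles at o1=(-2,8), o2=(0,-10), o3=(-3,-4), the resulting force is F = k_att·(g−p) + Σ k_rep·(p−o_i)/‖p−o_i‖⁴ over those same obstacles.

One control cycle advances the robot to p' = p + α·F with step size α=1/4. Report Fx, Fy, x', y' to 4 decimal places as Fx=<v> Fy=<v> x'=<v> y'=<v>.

F_att = 1/2·(g−p) = 1/2·(-1,-18) = (-0.5000,-9.0000)
o1: d²=2 ≤ ρ²=64; F_rep = 7·(-1,1)/2² = (-1.7500,1.7500)
o2: d²=370 > ρ²=64 → inactive
o3: d²=169 > ρ²=64 → inactive
F = F_att + ΣF_rep = (-2.2500,-7.2500)
p' = p + 1/4·F = (-3.5625,7.1875)

Fx=-2.2500 Fy=-7.2500 x'=-3.5625 y'=7.1875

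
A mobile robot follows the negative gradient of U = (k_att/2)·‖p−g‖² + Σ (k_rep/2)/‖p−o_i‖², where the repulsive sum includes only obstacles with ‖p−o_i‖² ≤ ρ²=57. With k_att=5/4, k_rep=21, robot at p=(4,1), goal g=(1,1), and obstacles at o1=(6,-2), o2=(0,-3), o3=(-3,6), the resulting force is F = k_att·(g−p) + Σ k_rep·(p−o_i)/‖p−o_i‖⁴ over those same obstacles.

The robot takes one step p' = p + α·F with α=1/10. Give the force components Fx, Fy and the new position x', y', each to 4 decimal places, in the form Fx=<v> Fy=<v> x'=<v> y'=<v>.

F_att = 5/4·(g−p) = 5/4·(-3,0) = (-3.7500,0.0000)
o1: d²=13 ≤ ρ²=57; F_rep = 21·(-2,3)/13² = (-0.2485,0.3728)
o2: d²=32 ≤ ρ²=57; F_rep = 21·(4,4)/32² = (0.0820,0.0820)
o3: d²=74 > ρ²=57 → inactive
F = F_att + ΣF_rep = (-3.9165,0.4548)
p' = p + 1/10·F = (3.6084,1.0455)

Fx=-3.9165 Fy=0.4548 x'=3.6084 y'=1.0455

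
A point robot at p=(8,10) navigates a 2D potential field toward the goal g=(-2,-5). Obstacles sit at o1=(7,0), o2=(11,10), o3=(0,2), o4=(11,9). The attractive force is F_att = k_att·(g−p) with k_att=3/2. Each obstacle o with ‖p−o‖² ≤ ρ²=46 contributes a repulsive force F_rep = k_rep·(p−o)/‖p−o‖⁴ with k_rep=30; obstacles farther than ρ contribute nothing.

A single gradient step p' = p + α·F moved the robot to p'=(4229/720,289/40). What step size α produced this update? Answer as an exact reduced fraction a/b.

F_att = 3/2·(g−p) = 3/2·(-10,-15) = (-15.0000,-22.5000)
o1: d²=101 > ρ²=46 → inactive
o2: d²=9 ≤ ρ²=46; F_rep = 30·(-3,0)/9² = (-1.1111,0.0000)
o3: d²=128 > ρ²=46 → inactive
o4: d²=10 ≤ ρ²=46; F_rep = 30·(-3,1)/10² = (-0.9000,0.3000)
F = F_att + ΣF_rep = (-17.0111,-22.2000)
Δp = p'−p = (-2.1264,-2.7750); α = Δx/Fx = (-1531/720) / (-1531/90) = 1/8
check: Δy/Fy = (-111/40) / (-111/5) = 1/8 ✓

α = 1/8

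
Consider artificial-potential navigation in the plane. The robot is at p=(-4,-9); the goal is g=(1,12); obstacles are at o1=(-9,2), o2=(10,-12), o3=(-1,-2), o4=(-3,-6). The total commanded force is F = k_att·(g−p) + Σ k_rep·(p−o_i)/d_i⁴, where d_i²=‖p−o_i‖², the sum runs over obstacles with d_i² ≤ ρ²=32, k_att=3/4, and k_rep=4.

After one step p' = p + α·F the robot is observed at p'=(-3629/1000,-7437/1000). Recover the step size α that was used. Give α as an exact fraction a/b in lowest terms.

F_att = 3/4·(g−p) = 3/4·(5,21) = (3.7500,15.7500)
o1: d²=146 > ρ²=32 → inactive
o2: d²=205 > ρ²=32 → inactive
o3: d²=58 > ρ²=32 → inactive
o4: d²=10 ≤ ρ²=32; F_rep = 4·(-1,-3)/10² = (-0.0400,-0.1200)
F = F_att + ΣF_rep = (3.7100,15.6300)
Δp = p'−p = (0.3710,1.5630); α = Δx/Fx = (371/1000) / (371/100) = 1/10
check: Δy/Fy = (1563/1000) / (1563/100) = 1/10 ✓

α = 1/10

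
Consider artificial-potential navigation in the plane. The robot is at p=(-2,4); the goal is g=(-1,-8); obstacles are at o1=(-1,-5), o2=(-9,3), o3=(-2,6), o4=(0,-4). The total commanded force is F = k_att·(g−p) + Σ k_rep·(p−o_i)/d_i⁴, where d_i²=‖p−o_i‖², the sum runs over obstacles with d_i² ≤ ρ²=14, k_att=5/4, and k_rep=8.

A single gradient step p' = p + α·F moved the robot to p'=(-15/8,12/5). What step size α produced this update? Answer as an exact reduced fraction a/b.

F_att = 5/4·(g−p) = 5/4·(1,-12) = (1.2500,-15.0000)
o1: d²=82 > ρ²=14 → inactive
o2: d²=50 > ρ²=14 → inactive
o3: d²=4 ≤ ρ²=14; F_rep = 8·(0,-2)/4² = (0.0000,-1.0000)
o4: d²=68 > ρ²=14 → inactive
F = F_att + ΣF_rep = (1.2500,-16.0000)
Δp = p'−p = (0.1250,-1.6000); α = Δx/Fx = (1/8) / (5/4) = 1/10
check: Δy/Fy = (-8/5) / (-16) = 1/10 ✓

α = 1/10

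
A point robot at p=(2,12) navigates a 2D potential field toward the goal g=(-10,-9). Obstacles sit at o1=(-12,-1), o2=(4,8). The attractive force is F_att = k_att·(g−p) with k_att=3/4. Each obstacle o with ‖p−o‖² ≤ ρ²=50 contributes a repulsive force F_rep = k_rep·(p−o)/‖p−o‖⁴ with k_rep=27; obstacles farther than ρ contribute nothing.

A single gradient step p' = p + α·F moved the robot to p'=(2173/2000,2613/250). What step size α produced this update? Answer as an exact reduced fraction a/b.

F_att = 3/4·(g−p) = 3/4·(-12,-21) = (-9.0000,-15.7500)
o1: d²=365 > ρ²=50 → inactive
o2: d²=20 ≤ ρ²=50; F_rep = 27·(-2,4)/20² = (-0.1350,0.2700)
F = F_att + ΣF_rep = (-9.1350,-15.4800)
Δp = p'−p = (-0.9135,-1.5480); α = Δx/Fx = (-1827/2000) / (-1827/200) = 1/10
check: Δy/Fy = (-387/250) / (-387/25) = 1/10 ✓

α = 1/10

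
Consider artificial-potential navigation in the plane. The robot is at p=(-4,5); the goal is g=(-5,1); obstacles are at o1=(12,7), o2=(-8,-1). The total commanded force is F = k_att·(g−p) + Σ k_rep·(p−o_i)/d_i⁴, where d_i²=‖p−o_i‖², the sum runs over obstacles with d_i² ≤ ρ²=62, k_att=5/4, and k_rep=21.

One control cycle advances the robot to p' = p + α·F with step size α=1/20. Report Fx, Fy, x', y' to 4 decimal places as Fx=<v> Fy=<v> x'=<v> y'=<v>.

Fx=-1.2189 Fy=-4.9534 x'=-4.0609 y'=4.7523

F_att = 5/4·(g−p) = 5/4·(-1,-4) = (-1.2500,-5.0000)
o1: d²=260 > ρ²=62 → inactive
o2: d²=52 ≤ ρ²=62; F_rep = 21·(4,6)/52² = (0.0311,0.0466)
F = F_att + ΣF_rep = (-1.2189,-4.9534)
p' = p + 1/20·F = (-4.0609,4.7523)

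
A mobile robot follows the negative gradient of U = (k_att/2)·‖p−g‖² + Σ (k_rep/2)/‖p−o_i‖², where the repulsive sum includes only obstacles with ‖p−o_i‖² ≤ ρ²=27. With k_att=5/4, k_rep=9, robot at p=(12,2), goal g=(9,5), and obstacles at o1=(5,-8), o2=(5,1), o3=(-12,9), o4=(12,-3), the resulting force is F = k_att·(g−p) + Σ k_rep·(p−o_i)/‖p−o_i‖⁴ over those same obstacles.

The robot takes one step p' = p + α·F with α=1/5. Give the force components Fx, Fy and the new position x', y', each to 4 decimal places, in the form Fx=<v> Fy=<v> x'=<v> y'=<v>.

Fx=-3.7500 Fy=3.8220 x'=11.2500 y'=2.7644

F_att = 5/4·(g−p) = 5/4·(-3,3) = (-3.7500,3.7500)
o1: d²=149 > ρ²=27 → inactive
o2: d²=50 > ρ²=27 → inactive
o3: d²=625 > ρ²=27 → inactive
o4: d²=25 ≤ ρ²=27; F_rep = 9·(0,5)/25² = (0.0000,0.0720)
F = F_att + ΣF_rep = (-3.7500,3.8220)
p' = p + 1/5·F = (11.2500,2.7644)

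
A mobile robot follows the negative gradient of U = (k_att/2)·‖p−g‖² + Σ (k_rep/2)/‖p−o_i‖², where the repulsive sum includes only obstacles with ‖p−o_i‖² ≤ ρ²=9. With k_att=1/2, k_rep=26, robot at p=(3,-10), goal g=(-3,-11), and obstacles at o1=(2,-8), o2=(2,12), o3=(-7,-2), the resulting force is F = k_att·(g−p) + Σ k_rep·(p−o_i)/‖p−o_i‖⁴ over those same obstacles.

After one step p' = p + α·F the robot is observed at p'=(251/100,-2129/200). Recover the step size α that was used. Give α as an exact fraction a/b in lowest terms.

F_att = 1/2·(g−p) = 1/2·(-6,-1) = (-3.0000,-0.5000)
o1: d²=5 ≤ ρ²=9; F_rep = 26·(1,-2)/5² = (1.0400,-2.0800)
o2: d²=485 > ρ²=9 → inactive
o3: d²=164 > ρ²=9 → inactive
F = F_att + ΣF_rep = (-1.9600,-2.5800)
Δp = p'−p = (-0.4900,-0.6450); α = Δx/Fx = (-49/100) / (-49/25) = 1/4
check: Δy/Fy = (-129/200) / (-129/50) = 1/4 ✓

α = 1/4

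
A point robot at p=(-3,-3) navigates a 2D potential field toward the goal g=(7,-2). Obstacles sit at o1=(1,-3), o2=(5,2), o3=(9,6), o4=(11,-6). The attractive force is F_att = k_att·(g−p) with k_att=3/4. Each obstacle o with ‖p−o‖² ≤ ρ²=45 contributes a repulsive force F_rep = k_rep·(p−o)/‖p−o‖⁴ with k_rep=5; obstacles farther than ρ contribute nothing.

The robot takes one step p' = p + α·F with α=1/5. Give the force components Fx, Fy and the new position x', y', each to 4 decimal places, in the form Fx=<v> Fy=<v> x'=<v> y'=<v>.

F_att = 3/4·(g−p) = 3/4·(10,1) = (7.5000,0.7500)
o1: d²=16 ≤ ρ²=45; F_rep = 5·(-4,0)/16² = (-0.0781,0.0000)
o2: d²=89 > ρ²=45 → inactive
o3: d²=225 > ρ²=45 → inactive
o4: d²=205 > ρ²=45 → inactive
F = F_att + ΣF_rep = (7.4219,0.7500)
p' = p + 1/5·F = (-1.5156,-2.8500)

Fx=7.4219 Fy=0.7500 x'=-1.5156 y'=-2.8500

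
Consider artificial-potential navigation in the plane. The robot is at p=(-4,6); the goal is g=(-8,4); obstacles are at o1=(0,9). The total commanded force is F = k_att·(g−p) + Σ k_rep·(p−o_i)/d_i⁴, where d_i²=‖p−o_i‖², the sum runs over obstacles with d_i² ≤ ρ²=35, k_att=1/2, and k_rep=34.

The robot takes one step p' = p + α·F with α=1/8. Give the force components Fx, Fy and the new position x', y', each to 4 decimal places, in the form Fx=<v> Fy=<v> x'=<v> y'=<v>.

F_att = 1/2·(g−p) = 1/2·(-4,-2) = (-2.0000,-1.0000)
o1: d²=25 ≤ ρ²=35; F_rep = 34·(-4,-3)/25² = (-0.2176,-0.1632)
F = F_att + ΣF_rep = (-2.2176,-1.1632)
p' = p + 1/8·F = (-4.2772,5.8546)

Fx=-2.2176 Fy=-1.1632 x'=-4.2772 y'=5.8546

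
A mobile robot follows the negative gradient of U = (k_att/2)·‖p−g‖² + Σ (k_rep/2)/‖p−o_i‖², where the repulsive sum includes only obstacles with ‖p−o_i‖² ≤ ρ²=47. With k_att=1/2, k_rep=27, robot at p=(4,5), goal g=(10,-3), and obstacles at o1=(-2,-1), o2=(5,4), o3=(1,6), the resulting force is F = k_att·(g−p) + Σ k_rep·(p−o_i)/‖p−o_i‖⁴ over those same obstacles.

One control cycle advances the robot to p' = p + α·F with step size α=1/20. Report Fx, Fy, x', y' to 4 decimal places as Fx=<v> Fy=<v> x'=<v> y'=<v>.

Fx=-2.9400 Fy=2.4800 x'=3.8530 y'=5.1240

F_att = 1/2·(g−p) = 1/2·(6,-8) = (3.0000,-4.0000)
o1: d²=72 > ρ²=47 → inactive
o2: d²=2 ≤ ρ²=47; F_rep = 27·(-1,1)/2² = (-6.7500,6.7500)
o3: d²=10 ≤ ρ²=47; F_rep = 27·(3,-1)/10² = (0.8100,-0.2700)
F = F_att + ΣF_rep = (-2.9400,2.4800)
p' = p + 1/20·F = (3.8530,5.1240)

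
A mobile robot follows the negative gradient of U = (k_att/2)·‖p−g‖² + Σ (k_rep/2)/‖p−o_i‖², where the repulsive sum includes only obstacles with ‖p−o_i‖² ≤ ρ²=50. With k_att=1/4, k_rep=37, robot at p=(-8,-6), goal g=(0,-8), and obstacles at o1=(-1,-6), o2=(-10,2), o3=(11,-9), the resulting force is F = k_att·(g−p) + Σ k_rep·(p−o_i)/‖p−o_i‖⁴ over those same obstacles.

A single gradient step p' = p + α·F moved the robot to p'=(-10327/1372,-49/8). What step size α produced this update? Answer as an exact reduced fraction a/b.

α = 1/4

F_att = 1/4·(g−p) = 1/4·(8,-2) = (2.0000,-0.5000)
o1: d²=49 ≤ ρ²=50; F_rep = 37·(-7,0)/49² = (-0.1079,0.0000)
o2: d²=68 > ρ²=50 → inactive
o3: d²=370 > ρ²=50 → inactive
F = F_att + ΣF_rep = (1.8921,-0.5000)
Δp = p'−p = (0.4730,-0.1250); α = Δx/Fx = (649/1372) / (649/343) = 1/4
check: Δy/Fy = (-1/8) / (-1/2) = 1/4 ✓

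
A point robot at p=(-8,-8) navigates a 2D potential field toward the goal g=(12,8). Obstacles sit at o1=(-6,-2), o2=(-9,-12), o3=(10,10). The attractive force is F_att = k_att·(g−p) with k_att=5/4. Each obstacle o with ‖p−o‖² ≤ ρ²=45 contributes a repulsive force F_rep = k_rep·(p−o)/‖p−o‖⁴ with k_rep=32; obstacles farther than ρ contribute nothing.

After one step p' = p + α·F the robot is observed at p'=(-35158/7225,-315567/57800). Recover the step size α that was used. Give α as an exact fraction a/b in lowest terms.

F_att = 5/4·(g−p) = 5/4·(20,16) = (25.0000,20.0000)
o1: d²=40 ≤ ρ²=45; F_rep = 32·(-2,-6)/40² = (-0.0400,-0.1200)
o2: d²=17 ≤ ρ²=45; F_rep = 32·(1,4)/17² = (0.1107,0.4429)
o3: d²=648 > ρ²=45 → inactive
F = F_att + ΣF_rep = (25.0707,20.3229)
Δp = p'−p = (3.1338,2.5404); α = Δx/Fx = (22642/7225) / (181136/7225) = 1/8
check: Δy/Fy = (146833/57800) / (146833/7225) = 1/8 ✓

α = 1/8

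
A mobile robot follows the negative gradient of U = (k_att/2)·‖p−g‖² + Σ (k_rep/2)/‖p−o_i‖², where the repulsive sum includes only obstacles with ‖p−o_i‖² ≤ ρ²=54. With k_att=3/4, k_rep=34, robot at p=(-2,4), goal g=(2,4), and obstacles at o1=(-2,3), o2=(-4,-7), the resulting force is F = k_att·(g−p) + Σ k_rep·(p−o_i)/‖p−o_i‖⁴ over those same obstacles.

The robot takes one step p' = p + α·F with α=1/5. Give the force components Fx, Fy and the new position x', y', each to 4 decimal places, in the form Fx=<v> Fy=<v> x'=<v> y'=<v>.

Fx=3.0000 Fy=34.0000 x'=-1.4000 y'=10.8000

F_att = 3/4·(g−p) = 3/4·(4,0) = (3.0000,0.0000)
o1: d²=1 ≤ ρ²=54; F_rep = 34·(0,1)/1² = (0.0000,34.0000)
o2: d²=125 > ρ²=54 → inactive
F = F_att + ΣF_rep = (3.0000,34.0000)
p' = p + 1/5·F = (-1.4000,10.8000)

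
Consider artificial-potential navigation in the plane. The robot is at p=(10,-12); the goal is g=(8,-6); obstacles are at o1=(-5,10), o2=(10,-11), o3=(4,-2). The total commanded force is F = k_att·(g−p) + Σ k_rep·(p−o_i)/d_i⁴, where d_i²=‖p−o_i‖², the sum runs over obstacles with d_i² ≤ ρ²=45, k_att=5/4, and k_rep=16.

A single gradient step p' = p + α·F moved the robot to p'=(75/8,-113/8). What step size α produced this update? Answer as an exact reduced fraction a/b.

α = 1/4

F_att = 5/4·(g−p) = 5/4·(-2,6) = (-2.5000,7.5000)
o1: d²=709 > ρ²=45 → inactive
o2: d²=1 ≤ ρ²=45; F_rep = 16·(0,-1)/1² = (0.0000,-16.0000)
o3: d²=136 > ρ²=45 → inactive
F = F_att + ΣF_rep = (-2.5000,-8.5000)
Δp = p'−p = (-0.6250,-2.1250); α = Δx/Fx = (-5/8) / (-5/2) = 1/4
check: Δy/Fy = (-17/8) / (-17/2) = 1/4 ✓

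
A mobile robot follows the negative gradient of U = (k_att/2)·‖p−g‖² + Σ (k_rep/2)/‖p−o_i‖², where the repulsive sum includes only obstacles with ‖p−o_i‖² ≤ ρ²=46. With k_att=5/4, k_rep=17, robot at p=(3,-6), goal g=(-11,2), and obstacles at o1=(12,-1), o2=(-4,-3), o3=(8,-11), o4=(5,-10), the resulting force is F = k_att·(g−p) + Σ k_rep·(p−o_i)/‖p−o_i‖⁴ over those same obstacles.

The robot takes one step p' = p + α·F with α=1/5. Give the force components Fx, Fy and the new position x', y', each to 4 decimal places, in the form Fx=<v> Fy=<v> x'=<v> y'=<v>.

Fx=-17.5850 Fy=10.1700 x'=-0.5170 y'=-3.9660

F_att = 5/4·(g−p) = 5/4·(-14,8) = (-17.5000,10.0000)
o1: d²=106 > ρ²=46 → inactive
o2: d²=58 > ρ²=46 → inactive
o3: d²=50 > ρ²=46 → inactive
o4: d²=20 ≤ ρ²=46; F_rep = 17·(-2,4)/20² = (-0.0850,0.1700)
F = F_att + ΣF_rep = (-17.5850,10.1700)
p' = p + 1/5·F = (-0.5170,-3.9660)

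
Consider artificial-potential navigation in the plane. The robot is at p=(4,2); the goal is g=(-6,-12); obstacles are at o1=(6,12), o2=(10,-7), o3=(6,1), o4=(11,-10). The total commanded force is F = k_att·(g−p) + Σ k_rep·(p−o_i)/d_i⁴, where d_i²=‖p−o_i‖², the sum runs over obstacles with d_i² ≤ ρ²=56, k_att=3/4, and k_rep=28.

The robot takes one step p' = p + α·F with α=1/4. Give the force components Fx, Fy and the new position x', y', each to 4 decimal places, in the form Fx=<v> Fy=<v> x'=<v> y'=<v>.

Fx=-9.7400 Fy=-9.3800 x'=1.5650 y'=-0.3450

F_att = 3/4·(g−p) = 3/4·(-10,-14) = (-7.5000,-10.5000)
o1: d²=104 > ρ²=56 → inactive
o2: d²=117 > ρ²=56 → inactive
o3: d²=5 ≤ ρ²=56; F_rep = 28·(-2,1)/5² = (-2.2400,1.1200)
o4: d²=193 > ρ²=56 → inactive
F = F_att + ΣF_rep = (-9.7400,-9.3800)
p' = p + 1/4·F = (1.5650,-0.3450)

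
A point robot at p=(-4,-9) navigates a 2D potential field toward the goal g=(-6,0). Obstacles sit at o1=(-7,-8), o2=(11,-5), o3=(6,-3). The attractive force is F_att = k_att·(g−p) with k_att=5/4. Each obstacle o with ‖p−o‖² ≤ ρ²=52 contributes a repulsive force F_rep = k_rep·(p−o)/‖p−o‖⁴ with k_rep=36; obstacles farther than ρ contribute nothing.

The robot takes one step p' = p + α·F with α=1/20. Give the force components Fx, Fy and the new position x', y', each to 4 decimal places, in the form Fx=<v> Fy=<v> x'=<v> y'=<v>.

Fx=-1.4200 Fy=10.8900 x'=-4.0710 y'=-8.4555

F_att = 5/4·(g−p) = 5/4·(-2,9) = (-2.5000,11.2500)
o1: d²=10 ≤ ρ²=52; F_rep = 36·(3,-1)/10² = (1.0800,-0.3600)
o2: d²=241 > ρ²=52 → inactive
o3: d²=136 > ρ²=52 → inactive
F = F_att + ΣF_rep = (-1.4200,10.8900)
p' = p + 1/20·F = (-4.0710,-8.4555)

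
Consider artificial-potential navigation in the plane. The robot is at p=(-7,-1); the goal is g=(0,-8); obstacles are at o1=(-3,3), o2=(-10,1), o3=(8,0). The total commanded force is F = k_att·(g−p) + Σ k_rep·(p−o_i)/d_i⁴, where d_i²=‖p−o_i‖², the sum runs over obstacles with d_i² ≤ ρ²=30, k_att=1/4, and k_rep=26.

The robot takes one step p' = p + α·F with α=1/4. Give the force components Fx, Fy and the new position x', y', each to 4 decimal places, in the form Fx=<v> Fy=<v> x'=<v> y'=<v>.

F_att = 1/4·(g−p) = 1/4·(7,-7) = (1.7500,-1.7500)
o1: d²=32 > ρ²=30 → inactive
o2: d²=13 ≤ ρ²=30; F_rep = 26·(3,-2)/13² = (0.4615,-0.3077)
o3: d²=226 > ρ²=30 → inactive
F = F_att + ΣF_rep = (2.2115,-2.0577)
p' = p + 1/4·F = (-6.4471,-1.5144)

Fx=2.2115 Fy=-2.0577 x'=-6.4471 y'=-1.5144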